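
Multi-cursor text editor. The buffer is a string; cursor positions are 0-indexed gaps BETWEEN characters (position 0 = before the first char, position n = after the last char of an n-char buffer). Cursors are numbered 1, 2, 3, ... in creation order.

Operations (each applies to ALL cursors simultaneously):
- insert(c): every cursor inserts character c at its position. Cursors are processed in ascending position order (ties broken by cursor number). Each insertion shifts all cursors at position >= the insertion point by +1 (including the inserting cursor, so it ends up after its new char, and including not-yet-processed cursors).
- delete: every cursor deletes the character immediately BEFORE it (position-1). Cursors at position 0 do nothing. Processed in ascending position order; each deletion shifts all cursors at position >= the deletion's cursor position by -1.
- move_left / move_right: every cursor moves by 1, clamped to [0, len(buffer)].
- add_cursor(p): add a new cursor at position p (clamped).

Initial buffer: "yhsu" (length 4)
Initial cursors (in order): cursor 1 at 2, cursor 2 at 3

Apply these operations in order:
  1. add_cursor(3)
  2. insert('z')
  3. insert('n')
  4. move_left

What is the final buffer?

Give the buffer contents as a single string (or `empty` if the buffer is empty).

Answer: yhznszznnu

Derivation:
After op 1 (add_cursor(3)): buffer="yhsu" (len 4), cursors c1@2 c2@3 c3@3, authorship ....
After op 2 (insert('z')): buffer="yhzszzu" (len 7), cursors c1@3 c2@6 c3@6, authorship ..1.23.
After op 3 (insert('n')): buffer="yhznszznnu" (len 10), cursors c1@4 c2@9 c3@9, authorship ..11.2323.
After op 4 (move_left): buffer="yhznszznnu" (len 10), cursors c1@3 c2@8 c3@8, authorship ..11.2323.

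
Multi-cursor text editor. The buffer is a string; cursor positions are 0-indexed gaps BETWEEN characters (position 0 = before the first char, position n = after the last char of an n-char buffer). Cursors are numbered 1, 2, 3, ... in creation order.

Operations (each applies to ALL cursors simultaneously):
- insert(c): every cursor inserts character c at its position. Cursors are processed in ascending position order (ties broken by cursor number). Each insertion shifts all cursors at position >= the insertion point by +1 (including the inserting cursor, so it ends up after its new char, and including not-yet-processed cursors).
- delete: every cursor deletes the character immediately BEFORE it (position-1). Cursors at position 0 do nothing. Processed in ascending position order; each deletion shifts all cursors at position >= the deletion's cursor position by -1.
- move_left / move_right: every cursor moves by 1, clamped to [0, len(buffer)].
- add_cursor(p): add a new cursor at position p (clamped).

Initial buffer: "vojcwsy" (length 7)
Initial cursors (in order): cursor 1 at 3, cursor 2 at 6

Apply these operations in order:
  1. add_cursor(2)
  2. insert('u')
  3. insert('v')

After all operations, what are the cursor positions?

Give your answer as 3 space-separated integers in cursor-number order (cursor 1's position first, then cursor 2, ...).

After op 1 (add_cursor(2)): buffer="vojcwsy" (len 7), cursors c3@2 c1@3 c2@6, authorship .......
After op 2 (insert('u')): buffer="voujucwsuy" (len 10), cursors c3@3 c1@5 c2@9, authorship ..3.1...2.
After op 3 (insert('v')): buffer="vouvjuvcwsuvy" (len 13), cursors c3@4 c1@7 c2@12, authorship ..33.11...22.

Answer: 7 12 4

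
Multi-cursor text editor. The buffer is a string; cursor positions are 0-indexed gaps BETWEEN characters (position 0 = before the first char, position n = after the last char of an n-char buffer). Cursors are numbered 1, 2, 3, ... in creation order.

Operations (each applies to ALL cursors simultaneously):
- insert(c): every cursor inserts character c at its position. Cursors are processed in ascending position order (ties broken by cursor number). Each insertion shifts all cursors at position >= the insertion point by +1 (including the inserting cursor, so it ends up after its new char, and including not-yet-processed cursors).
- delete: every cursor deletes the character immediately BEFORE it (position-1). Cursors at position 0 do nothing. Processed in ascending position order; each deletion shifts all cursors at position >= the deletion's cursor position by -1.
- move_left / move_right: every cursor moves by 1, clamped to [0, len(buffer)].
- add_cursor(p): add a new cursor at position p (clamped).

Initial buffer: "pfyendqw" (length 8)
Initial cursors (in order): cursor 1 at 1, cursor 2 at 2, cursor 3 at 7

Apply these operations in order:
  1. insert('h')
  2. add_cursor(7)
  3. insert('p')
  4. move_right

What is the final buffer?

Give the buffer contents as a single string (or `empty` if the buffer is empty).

After op 1 (insert('h')): buffer="phfhyendqhw" (len 11), cursors c1@2 c2@4 c3@10, authorship .1.2.....3.
After op 2 (add_cursor(7)): buffer="phfhyendqhw" (len 11), cursors c1@2 c2@4 c4@7 c3@10, authorship .1.2.....3.
After op 3 (insert('p')): buffer="phpfhpyenpdqhpw" (len 15), cursors c1@3 c2@6 c4@10 c3@14, authorship .11.22...4..33.
After op 4 (move_right): buffer="phpfhpyenpdqhpw" (len 15), cursors c1@4 c2@7 c4@11 c3@15, authorship .11.22...4..33.

Answer: phpfhpyenpdqhpw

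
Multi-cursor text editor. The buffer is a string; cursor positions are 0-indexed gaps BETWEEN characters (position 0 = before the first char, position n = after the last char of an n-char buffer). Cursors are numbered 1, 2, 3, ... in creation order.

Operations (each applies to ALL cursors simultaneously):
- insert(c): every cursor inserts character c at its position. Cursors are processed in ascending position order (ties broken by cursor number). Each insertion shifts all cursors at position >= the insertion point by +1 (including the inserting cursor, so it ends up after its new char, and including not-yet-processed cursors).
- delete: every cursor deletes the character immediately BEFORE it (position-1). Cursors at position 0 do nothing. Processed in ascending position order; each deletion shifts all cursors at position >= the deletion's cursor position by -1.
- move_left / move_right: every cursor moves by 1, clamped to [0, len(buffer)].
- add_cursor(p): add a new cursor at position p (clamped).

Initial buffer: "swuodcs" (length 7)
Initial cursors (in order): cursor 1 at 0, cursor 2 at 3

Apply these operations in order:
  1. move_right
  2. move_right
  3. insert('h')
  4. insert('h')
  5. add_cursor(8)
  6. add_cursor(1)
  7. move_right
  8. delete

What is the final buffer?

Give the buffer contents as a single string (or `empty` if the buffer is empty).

Answer: shhodhs

Derivation:
After op 1 (move_right): buffer="swuodcs" (len 7), cursors c1@1 c2@4, authorship .......
After op 2 (move_right): buffer="swuodcs" (len 7), cursors c1@2 c2@5, authorship .......
After op 3 (insert('h')): buffer="swhuodhcs" (len 9), cursors c1@3 c2@7, authorship ..1...2..
After op 4 (insert('h')): buffer="swhhuodhhcs" (len 11), cursors c1@4 c2@9, authorship ..11...22..
After op 5 (add_cursor(8)): buffer="swhhuodhhcs" (len 11), cursors c1@4 c3@8 c2@9, authorship ..11...22..
After op 6 (add_cursor(1)): buffer="swhhuodhhcs" (len 11), cursors c4@1 c1@4 c3@8 c2@9, authorship ..11...22..
After op 7 (move_right): buffer="swhhuodhhcs" (len 11), cursors c4@2 c1@5 c3@9 c2@10, authorship ..11...22..
After op 8 (delete): buffer="shhodhs" (len 7), cursors c4@1 c1@3 c2@6 c3@6, authorship .11..2.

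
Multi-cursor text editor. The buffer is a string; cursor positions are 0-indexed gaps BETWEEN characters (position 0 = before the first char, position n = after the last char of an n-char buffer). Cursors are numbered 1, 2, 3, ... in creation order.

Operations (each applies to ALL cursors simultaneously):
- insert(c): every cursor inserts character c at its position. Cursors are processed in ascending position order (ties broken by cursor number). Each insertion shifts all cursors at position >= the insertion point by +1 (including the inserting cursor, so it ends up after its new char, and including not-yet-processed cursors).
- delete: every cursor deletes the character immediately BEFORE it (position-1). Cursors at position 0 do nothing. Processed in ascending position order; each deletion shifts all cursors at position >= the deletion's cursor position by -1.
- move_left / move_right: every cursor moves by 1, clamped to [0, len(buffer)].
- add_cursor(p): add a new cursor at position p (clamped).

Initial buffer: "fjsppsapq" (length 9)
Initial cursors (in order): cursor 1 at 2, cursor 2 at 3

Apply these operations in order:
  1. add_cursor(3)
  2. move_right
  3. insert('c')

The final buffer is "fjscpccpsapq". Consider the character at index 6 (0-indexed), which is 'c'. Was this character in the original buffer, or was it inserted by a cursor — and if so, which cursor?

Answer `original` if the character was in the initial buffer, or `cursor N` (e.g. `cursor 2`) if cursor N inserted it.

After op 1 (add_cursor(3)): buffer="fjsppsapq" (len 9), cursors c1@2 c2@3 c3@3, authorship .........
After op 2 (move_right): buffer="fjsppsapq" (len 9), cursors c1@3 c2@4 c3@4, authorship .........
After op 3 (insert('c')): buffer="fjscpccpsapq" (len 12), cursors c1@4 c2@7 c3@7, authorship ...1.23.....
Authorship (.=original, N=cursor N): . . . 1 . 2 3 . . . . .
Index 6: author = 3

Answer: cursor 3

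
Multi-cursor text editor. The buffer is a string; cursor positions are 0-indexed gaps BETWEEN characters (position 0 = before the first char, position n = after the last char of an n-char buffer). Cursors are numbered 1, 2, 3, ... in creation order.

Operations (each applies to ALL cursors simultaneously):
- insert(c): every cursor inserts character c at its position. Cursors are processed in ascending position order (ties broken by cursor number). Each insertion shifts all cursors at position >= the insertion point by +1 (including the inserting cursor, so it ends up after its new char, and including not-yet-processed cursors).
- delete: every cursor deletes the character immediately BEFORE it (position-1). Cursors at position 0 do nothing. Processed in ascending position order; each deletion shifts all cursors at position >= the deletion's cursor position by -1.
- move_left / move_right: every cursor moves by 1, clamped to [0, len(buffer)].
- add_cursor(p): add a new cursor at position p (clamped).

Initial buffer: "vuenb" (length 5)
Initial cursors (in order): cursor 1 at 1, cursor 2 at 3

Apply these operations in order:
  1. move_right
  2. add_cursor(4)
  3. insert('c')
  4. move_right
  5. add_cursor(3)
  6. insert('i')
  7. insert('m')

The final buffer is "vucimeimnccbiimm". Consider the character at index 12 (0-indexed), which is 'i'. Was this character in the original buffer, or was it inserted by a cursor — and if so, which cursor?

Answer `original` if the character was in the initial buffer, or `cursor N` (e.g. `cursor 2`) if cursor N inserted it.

Answer: cursor 2

Derivation:
After op 1 (move_right): buffer="vuenb" (len 5), cursors c1@2 c2@4, authorship .....
After op 2 (add_cursor(4)): buffer="vuenb" (len 5), cursors c1@2 c2@4 c3@4, authorship .....
After op 3 (insert('c')): buffer="vucenccb" (len 8), cursors c1@3 c2@7 c3@7, authorship ..1..23.
After op 4 (move_right): buffer="vucenccb" (len 8), cursors c1@4 c2@8 c3@8, authorship ..1..23.
After op 5 (add_cursor(3)): buffer="vucenccb" (len 8), cursors c4@3 c1@4 c2@8 c3@8, authorship ..1..23.
After op 6 (insert('i')): buffer="vucieinccbii" (len 12), cursors c4@4 c1@6 c2@12 c3@12, authorship ..14.1.23.23
After op 7 (insert('m')): buffer="vucimeimnccbiimm" (len 16), cursors c4@5 c1@8 c2@16 c3@16, authorship ..144.11.23.2323
Authorship (.=original, N=cursor N): . . 1 4 4 . 1 1 . 2 3 . 2 3 2 3
Index 12: author = 2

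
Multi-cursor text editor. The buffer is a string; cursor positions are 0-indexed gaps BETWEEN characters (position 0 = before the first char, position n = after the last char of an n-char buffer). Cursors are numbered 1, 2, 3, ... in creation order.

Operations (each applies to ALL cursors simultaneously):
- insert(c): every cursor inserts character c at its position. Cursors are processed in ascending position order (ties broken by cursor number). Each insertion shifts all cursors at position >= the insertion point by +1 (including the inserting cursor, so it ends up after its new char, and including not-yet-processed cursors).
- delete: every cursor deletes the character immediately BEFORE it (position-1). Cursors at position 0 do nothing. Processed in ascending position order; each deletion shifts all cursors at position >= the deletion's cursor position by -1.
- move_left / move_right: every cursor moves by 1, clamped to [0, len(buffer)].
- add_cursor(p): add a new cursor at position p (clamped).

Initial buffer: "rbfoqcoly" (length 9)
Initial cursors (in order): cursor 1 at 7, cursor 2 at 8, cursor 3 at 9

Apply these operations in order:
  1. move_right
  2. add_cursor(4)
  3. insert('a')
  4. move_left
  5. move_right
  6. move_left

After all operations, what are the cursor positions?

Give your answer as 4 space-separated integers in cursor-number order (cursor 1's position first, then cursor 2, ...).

Answer: 9 12 12 4

Derivation:
After op 1 (move_right): buffer="rbfoqcoly" (len 9), cursors c1@8 c2@9 c3@9, authorship .........
After op 2 (add_cursor(4)): buffer="rbfoqcoly" (len 9), cursors c4@4 c1@8 c2@9 c3@9, authorship .........
After op 3 (insert('a')): buffer="rbfoaqcolayaa" (len 13), cursors c4@5 c1@10 c2@13 c3@13, authorship ....4....1.23
After op 4 (move_left): buffer="rbfoaqcolayaa" (len 13), cursors c4@4 c1@9 c2@12 c3@12, authorship ....4....1.23
After op 5 (move_right): buffer="rbfoaqcolayaa" (len 13), cursors c4@5 c1@10 c2@13 c3@13, authorship ....4....1.23
After op 6 (move_left): buffer="rbfoaqcolayaa" (len 13), cursors c4@4 c1@9 c2@12 c3@12, authorship ....4....1.23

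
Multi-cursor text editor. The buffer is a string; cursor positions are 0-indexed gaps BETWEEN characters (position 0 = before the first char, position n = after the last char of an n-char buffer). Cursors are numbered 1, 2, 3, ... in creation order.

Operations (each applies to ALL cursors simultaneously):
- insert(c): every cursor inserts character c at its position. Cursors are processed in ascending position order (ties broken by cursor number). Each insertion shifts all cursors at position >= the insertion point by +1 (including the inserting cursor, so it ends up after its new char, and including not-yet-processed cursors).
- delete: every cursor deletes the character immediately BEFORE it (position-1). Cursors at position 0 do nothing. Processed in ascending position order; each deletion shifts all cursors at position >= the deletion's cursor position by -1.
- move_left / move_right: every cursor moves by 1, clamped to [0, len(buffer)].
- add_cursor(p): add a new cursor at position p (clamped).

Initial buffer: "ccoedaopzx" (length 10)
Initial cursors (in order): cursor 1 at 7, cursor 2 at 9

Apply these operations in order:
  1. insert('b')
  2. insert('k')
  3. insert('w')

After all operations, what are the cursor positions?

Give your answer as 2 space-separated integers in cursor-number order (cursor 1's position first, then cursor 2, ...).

After op 1 (insert('b')): buffer="ccoedaobpzbx" (len 12), cursors c1@8 c2@11, authorship .......1..2.
After op 2 (insert('k')): buffer="ccoedaobkpzbkx" (len 14), cursors c1@9 c2@13, authorship .......11..22.
After op 3 (insert('w')): buffer="ccoedaobkwpzbkwx" (len 16), cursors c1@10 c2@15, authorship .......111..222.

Answer: 10 15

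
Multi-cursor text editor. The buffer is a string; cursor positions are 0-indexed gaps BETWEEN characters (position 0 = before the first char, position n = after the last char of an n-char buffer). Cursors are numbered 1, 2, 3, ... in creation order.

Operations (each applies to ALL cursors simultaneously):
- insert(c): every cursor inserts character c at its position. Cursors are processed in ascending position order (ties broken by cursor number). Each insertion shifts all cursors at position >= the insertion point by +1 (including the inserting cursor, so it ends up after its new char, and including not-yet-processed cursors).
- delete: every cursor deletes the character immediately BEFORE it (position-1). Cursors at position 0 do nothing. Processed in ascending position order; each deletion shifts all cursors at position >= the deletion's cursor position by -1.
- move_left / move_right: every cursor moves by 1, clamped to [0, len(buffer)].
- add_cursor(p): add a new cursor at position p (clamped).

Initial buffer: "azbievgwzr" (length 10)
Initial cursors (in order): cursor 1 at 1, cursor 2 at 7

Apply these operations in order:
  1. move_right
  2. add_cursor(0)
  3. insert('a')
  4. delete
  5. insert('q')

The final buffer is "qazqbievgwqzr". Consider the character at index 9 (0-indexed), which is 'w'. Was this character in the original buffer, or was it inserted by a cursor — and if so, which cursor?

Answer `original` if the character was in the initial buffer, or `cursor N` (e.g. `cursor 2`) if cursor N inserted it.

After op 1 (move_right): buffer="azbievgwzr" (len 10), cursors c1@2 c2@8, authorship ..........
After op 2 (add_cursor(0)): buffer="azbievgwzr" (len 10), cursors c3@0 c1@2 c2@8, authorship ..........
After op 3 (insert('a')): buffer="aazabievgwazr" (len 13), cursors c3@1 c1@4 c2@11, authorship 3..1......2..
After op 4 (delete): buffer="azbievgwzr" (len 10), cursors c3@0 c1@2 c2@8, authorship ..........
After op 5 (insert('q')): buffer="qazqbievgwqzr" (len 13), cursors c3@1 c1@4 c2@11, authorship 3..1......2..
Authorship (.=original, N=cursor N): 3 . . 1 . . . . . . 2 . .
Index 9: author = original

Answer: original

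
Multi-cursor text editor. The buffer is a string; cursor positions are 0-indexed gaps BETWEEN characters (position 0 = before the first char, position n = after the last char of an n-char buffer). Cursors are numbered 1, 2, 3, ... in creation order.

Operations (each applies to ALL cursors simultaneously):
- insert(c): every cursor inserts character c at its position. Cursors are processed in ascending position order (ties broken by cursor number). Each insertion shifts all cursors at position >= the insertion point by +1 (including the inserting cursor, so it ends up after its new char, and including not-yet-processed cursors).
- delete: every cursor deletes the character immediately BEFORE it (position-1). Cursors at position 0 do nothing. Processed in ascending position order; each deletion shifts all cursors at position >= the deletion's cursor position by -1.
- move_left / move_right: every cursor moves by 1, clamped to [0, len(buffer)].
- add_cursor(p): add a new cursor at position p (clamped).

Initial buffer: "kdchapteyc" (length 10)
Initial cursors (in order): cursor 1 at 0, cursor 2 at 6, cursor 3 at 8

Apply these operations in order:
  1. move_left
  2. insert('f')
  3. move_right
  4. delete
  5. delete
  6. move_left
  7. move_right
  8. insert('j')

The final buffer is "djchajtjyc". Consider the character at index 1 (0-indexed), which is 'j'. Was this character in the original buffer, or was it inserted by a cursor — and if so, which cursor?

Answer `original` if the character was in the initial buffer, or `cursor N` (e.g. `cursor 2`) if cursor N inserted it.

Answer: cursor 1

Derivation:
After op 1 (move_left): buffer="kdchapteyc" (len 10), cursors c1@0 c2@5 c3@7, authorship ..........
After op 2 (insert('f')): buffer="fkdchafptfeyc" (len 13), cursors c1@1 c2@7 c3@10, authorship 1.....2..3...
After op 3 (move_right): buffer="fkdchafptfeyc" (len 13), cursors c1@2 c2@8 c3@11, authorship 1.....2..3...
After op 4 (delete): buffer="fdchaftfyc" (len 10), cursors c1@1 c2@6 c3@8, authorship 1....2.3..
After op 5 (delete): buffer="dchatyc" (len 7), cursors c1@0 c2@4 c3@5, authorship .......
After op 6 (move_left): buffer="dchatyc" (len 7), cursors c1@0 c2@3 c3@4, authorship .......
After op 7 (move_right): buffer="dchatyc" (len 7), cursors c1@1 c2@4 c3@5, authorship .......
After op 8 (insert('j')): buffer="djchajtjyc" (len 10), cursors c1@2 c2@6 c3@8, authorship .1...2.3..
Authorship (.=original, N=cursor N): . 1 . . . 2 . 3 . .
Index 1: author = 1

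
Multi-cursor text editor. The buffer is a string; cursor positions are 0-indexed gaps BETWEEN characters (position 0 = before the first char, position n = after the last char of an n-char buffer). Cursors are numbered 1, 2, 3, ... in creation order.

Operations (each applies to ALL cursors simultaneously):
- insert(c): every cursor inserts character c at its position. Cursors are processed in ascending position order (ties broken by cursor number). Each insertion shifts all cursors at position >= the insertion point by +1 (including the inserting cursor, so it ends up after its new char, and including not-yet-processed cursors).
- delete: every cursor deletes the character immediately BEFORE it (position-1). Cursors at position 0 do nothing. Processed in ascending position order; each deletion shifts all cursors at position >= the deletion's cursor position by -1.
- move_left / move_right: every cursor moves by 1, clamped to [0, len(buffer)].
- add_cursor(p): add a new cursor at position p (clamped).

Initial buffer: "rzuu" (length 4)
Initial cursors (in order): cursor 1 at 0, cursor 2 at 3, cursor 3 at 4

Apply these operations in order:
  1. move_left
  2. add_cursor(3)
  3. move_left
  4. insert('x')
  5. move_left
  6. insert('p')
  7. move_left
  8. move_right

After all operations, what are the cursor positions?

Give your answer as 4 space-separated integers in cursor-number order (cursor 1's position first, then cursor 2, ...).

Answer: 1 4 9 9

Derivation:
After op 1 (move_left): buffer="rzuu" (len 4), cursors c1@0 c2@2 c3@3, authorship ....
After op 2 (add_cursor(3)): buffer="rzuu" (len 4), cursors c1@0 c2@2 c3@3 c4@3, authorship ....
After op 3 (move_left): buffer="rzuu" (len 4), cursors c1@0 c2@1 c3@2 c4@2, authorship ....
After op 4 (insert('x')): buffer="xrxzxxuu" (len 8), cursors c1@1 c2@3 c3@6 c4@6, authorship 1.2.34..
After op 5 (move_left): buffer="xrxzxxuu" (len 8), cursors c1@0 c2@2 c3@5 c4@5, authorship 1.2.34..
After op 6 (insert('p')): buffer="pxrpxzxppxuu" (len 12), cursors c1@1 c2@4 c3@9 c4@9, authorship 11.22.3344..
After op 7 (move_left): buffer="pxrpxzxppxuu" (len 12), cursors c1@0 c2@3 c3@8 c4@8, authorship 11.22.3344..
After op 8 (move_right): buffer="pxrpxzxppxuu" (len 12), cursors c1@1 c2@4 c3@9 c4@9, authorship 11.22.3344..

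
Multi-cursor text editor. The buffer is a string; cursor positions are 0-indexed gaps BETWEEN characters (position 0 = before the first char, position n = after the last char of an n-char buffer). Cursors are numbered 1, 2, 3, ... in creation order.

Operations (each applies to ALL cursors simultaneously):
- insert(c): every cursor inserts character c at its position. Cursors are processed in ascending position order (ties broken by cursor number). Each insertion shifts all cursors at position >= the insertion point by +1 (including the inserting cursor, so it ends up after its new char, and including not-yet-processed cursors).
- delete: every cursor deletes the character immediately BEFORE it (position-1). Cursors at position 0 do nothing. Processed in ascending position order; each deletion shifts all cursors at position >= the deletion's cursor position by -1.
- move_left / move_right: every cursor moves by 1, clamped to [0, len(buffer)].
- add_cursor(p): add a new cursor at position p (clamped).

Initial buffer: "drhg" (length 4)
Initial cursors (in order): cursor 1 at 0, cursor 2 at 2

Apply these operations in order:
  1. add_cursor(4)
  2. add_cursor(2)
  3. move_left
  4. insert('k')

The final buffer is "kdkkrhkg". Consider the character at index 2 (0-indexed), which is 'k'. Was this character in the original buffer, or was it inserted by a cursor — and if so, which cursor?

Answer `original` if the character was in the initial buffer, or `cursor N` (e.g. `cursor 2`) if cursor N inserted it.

After op 1 (add_cursor(4)): buffer="drhg" (len 4), cursors c1@0 c2@2 c3@4, authorship ....
After op 2 (add_cursor(2)): buffer="drhg" (len 4), cursors c1@0 c2@2 c4@2 c3@4, authorship ....
After op 3 (move_left): buffer="drhg" (len 4), cursors c1@0 c2@1 c4@1 c3@3, authorship ....
After op 4 (insert('k')): buffer="kdkkrhkg" (len 8), cursors c1@1 c2@4 c4@4 c3@7, authorship 1.24..3.
Authorship (.=original, N=cursor N): 1 . 2 4 . . 3 .
Index 2: author = 2

Answer: cursor 2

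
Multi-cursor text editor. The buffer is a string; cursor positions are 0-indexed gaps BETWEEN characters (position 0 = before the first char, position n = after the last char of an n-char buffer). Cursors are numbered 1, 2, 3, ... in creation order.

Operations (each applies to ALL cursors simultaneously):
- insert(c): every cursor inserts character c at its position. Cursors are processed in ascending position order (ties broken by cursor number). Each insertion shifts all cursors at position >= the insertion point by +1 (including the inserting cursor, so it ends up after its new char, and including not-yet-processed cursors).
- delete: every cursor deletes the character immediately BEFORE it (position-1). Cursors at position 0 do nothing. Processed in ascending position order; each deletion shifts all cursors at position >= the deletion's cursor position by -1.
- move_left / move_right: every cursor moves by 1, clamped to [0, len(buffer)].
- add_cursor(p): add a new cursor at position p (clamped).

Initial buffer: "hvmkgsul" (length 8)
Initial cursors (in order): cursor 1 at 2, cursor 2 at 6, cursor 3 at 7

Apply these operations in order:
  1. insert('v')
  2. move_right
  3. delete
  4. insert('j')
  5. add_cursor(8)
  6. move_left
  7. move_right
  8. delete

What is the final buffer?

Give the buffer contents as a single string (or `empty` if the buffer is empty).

After op 1 (insert('v')): buffer="hvvmkgsvuvl" (len 11), cursors c1@3 c2@8 c3@10, authorship ..1....2.3.
After op 2 (move_right): buffer="hvvmkgsvuvl" (len 11), cursors c1@4 c2@9 c3@11, authorship ..1....2.3.
After op 3 (delete): buffer="hvvkgsvv" (len 8), cursors c1@3 c2@7 c3@8, authorship ..1...23
After op 4 (insert('j')): buffer="hvvjkgsvjvj" (len 11), cursors c1@4 c2@9 c3@11, authorship ..11...2233
After op 5 (add_cursor(8)): buffer="hvvjkgsvjvj" (len 11), cursors c1@4 c4@8 c2@9 c3@11, authorship ..11...2233
After op 6 (move_left): buffer="hvvjkgsvjvj" (len 11), cursors c1@3 c4@7 c2@8 c3@10, authorship ..11...2233
After op 7 (move_right): buffer="hvvjkgsvjvj" (len 11), cursors c1@4 c4@8 c2@9 c3@11, authorship ..11...2233
After op 8 (delete): buffer="hvvkgsv" (len 7), cursors c1@3 c2@6 c4@6 c3@7, authorship ..1...3

Answer: hvvkgsv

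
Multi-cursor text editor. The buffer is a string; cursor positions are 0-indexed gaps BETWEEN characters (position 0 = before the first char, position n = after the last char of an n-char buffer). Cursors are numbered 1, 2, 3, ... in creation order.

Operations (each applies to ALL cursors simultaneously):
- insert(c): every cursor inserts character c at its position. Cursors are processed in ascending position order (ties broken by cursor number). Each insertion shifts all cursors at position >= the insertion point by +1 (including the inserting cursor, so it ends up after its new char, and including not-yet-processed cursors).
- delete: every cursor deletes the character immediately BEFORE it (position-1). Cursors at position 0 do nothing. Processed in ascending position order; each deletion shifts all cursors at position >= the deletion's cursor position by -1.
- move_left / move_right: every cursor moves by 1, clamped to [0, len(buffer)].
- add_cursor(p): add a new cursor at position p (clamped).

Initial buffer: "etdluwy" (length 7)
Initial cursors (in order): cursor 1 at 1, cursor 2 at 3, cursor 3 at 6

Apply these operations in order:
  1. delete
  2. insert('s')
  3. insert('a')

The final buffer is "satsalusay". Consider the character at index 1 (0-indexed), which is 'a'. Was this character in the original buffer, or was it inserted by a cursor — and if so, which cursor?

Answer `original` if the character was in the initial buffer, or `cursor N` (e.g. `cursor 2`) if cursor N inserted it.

Answer: cursor 1

Derivation:
After op 1 (delete): buffer="tluy" (len 4), cursors c1@0 c2@1 c3@3, authorship ....
After op 2 (insert('s')): buffer="stslusy" (len 7), cursors c1@1 c2@3 c3@6, authorship 1.2..3.
After op 3 (insert('a')): buffer="satsalusay" (len 10), cursors c1@2 c2@5 c3@9, authorship 11.22..33.
Authorship (.=original, N=cursor N): 1 1 . 2 2 . . 3 3 .
Index 1: author = 1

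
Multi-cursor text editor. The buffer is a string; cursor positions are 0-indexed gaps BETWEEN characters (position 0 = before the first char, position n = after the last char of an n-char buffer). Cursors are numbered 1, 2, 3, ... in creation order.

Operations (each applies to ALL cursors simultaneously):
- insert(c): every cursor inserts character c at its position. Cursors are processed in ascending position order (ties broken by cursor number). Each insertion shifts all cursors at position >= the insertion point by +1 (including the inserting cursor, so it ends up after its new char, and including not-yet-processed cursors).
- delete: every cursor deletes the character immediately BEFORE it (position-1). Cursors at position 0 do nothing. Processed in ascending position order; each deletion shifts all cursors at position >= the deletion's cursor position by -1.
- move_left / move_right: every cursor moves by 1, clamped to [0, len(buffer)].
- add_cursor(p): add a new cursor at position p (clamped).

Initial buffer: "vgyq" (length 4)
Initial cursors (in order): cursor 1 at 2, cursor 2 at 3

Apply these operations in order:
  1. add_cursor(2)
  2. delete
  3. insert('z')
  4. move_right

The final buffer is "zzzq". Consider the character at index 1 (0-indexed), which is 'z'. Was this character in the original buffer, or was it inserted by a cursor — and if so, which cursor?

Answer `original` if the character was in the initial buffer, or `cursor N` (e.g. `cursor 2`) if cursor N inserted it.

After op 1 (add_cursor(2)): buffer="vgyq" (len 4), cursors c1@2 c3@2 c2@3, authorship ....
After op 2 (delete): buffer="q" (len 1), cursors c1@0 c2@0 c3@0, authorship .
After op 3 (insert('z')): buffer="zzzq" (len 4), cursors c1@3 c2@3 c3@3, authorship 123.
After op 4 (move_right): buffer="zzzq" (len 4), cursors c1@4 c2@4 c3@4, authorship 123.
Authorship (.=original, N=cursor N): 1 2 3 .
Index 1: author = 2

Answer: cursor 2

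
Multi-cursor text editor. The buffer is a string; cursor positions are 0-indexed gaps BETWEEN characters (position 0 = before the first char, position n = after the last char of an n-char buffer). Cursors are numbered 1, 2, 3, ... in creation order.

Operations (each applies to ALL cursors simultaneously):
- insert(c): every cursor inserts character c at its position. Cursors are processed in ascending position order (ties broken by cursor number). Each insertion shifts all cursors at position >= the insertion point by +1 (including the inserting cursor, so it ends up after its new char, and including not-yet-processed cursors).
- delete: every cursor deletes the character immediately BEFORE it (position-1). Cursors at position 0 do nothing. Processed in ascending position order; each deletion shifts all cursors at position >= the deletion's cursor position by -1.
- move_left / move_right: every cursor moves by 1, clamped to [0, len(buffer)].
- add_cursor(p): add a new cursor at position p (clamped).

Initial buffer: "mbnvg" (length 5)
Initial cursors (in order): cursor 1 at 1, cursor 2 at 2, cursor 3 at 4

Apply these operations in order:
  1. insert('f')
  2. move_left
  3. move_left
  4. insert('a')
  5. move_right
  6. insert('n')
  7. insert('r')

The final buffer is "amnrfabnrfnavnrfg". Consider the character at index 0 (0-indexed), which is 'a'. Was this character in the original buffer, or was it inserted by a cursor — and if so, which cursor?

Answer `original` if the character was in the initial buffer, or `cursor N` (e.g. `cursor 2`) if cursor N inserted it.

Answer: cursor 1

Derivation:
After op 1 (insert('f')): buffer="mfbfnvfg" (len 8), cursors c1@2 c2@4 c3@7, authorship .1.2..3.
After op 2 (move_left): buffer="mfbfnvfg" (len 8), cursors c1@1 c2@3 c3@6, authorship .1.2..3.
After op 3 (move_left): buffer="mfbfnvfg" (len 8), cursors c1@0 c2@2 c3@5, authorship .1.2..3.
After op 4 (insert('a')): buffer="amfabfnavfg" (len 11), cursors c1@1 c2@4 c3@8, authorship 1.12.2.3.3.
After op 5 (move_right): buffer="amfabfnavfg" (len 11), cursors c1@2 c2@5 c3@9, authorship 1.12.2.3.3.
After op 6 (insert('n')): buffer="amnfabnfnavnfg" (len 14), cursors c1@3 c2@7 c3@12, authorship 1.112.22.3.33.
After op 7 (insert('r')): buffer="amnrfabnrfnavnrfg" (len 17), cursors c1@4 c2@9 c3@15, authorship 1.1112.222.3.333.
Authorship (.=original, N=cursor N): 1 . 1 1 1 2 . 2 2 2 . 3 . 3 3 3 .
Index 0: author = 1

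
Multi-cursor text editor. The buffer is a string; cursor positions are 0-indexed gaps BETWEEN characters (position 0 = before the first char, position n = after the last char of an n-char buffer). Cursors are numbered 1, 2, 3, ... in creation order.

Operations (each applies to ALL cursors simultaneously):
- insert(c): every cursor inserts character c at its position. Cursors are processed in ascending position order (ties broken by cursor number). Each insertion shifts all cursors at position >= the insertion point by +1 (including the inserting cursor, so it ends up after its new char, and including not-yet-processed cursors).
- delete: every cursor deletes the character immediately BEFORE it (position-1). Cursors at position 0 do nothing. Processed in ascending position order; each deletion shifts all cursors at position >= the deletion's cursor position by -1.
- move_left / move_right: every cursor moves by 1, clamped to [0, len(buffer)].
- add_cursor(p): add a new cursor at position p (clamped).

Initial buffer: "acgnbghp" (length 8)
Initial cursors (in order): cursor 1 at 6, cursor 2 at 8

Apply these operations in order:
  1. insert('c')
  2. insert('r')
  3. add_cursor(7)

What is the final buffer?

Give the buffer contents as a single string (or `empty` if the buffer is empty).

Answer: acgnbgcrhpcr

Derivation:
After op 1 (insert('c')): buffer="acgnbgchpc" (len 10), cursors c1@7 c2@10, authorship ......1..2
After op 2 (insert('r')): buffer="acgnbgcrhpcr" (len 12), cursors c1@8 c2@12, authorship ......11..22
After op 3 (add_cursor(7)): buffer="acgnbgcrhpcr" (len 12), cursors c3@7 c1@8 c2@12, authorship ......11..22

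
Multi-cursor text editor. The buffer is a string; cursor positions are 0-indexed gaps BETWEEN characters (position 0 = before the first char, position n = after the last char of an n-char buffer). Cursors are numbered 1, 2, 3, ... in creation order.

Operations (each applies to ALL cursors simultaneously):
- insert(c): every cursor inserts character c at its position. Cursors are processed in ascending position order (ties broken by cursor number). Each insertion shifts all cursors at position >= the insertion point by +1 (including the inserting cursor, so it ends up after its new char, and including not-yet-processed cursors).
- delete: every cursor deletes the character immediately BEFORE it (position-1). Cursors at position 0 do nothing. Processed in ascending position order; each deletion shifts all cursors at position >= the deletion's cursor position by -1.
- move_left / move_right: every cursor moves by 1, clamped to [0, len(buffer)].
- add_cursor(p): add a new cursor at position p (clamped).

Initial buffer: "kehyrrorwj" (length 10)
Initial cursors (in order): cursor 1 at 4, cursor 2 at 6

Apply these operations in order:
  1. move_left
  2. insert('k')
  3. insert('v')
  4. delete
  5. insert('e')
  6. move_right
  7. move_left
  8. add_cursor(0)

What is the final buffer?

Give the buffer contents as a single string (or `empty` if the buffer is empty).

After op 1 (move_left): buffer="kehyrrorwj" (len 10), cursors c1@3 c2@5, authorship ..........
After op 2 (insert('k')): buffer="kehkyrkrorwj" (len 12), cursors c1@4 c2@7, authorship ...1..2.....
After op 3 (insert('v')): buffer="kehkvyrkvrorwj" (len 14), cursors c1@5 c2@9, authorship ...11..22.....
After op 4 (delete): buffer="kehkyrkrorwj" (len 12), cursors c1@4 c2@7, authorship ...1..2.....
After op 5 (insert('e')): buffer="kehkeyrkerorwj" (len 14), cursors c1@5 c2@9, authorship ...11..22.....
After op 6 (move_right): buffer="kehkeyrkerorwj" (len 14), cursors c1@6 c2@10, authorship ...11..22.....
After op 7 (move_left): buffer="kehkeyrkerorwj" (len 14), cursors c1@5 c2@9, authorship ...11..22.....
After op 8 (add_cursor(0)): buffer="kehkeyrkerorwj" (len 14), cursors c3@0 c1@5 c2@9, authorship ...11..22.....

Answer: kehkeyrkerorwj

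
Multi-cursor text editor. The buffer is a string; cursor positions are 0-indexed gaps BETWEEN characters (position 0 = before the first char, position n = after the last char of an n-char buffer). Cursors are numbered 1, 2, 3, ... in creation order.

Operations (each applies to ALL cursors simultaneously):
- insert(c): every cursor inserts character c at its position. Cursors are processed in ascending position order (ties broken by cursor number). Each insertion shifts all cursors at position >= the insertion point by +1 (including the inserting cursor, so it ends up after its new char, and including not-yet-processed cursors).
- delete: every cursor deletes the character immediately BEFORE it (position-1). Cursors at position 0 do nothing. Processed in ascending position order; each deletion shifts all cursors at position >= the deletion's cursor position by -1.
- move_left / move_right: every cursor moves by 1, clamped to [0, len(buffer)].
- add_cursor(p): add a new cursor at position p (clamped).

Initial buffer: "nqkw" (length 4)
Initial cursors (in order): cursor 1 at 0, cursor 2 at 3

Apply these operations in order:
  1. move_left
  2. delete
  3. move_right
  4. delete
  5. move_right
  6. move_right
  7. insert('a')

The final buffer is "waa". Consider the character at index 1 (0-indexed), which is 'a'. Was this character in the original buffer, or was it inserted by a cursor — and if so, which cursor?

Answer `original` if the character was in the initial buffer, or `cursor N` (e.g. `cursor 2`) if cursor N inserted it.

After op 1 (move_left): buffer="nqkw" (len 4), cursors c1@0 c2@2, authorship ....
After op 2 (delete): buffer="nkw" (len 3), cursors c1@0 c2@1, authorship ...
After op 3 (move_right): buffer="nkw" (len 3), cursors c1@1 c2@2, authorship ...
After op 4 (delete): buffer="w" (len 1), cursors c1@0 c2@0, authorship .
After op 5 (move_right): buffer="w" (len 1), cursors c1@1 c2@1, authorship .
After op 6 (move_right): buffer="w" (len 1), cursors c1@1 c2@1, authorship .
After op 7 (insert('a')): buffer="waa" (len 3), cursors c1@3 c2@3, authorship .12
Authorship (.=original, N=cursor N): . 1 2
Index 1: author = 1

Answer: cursor 1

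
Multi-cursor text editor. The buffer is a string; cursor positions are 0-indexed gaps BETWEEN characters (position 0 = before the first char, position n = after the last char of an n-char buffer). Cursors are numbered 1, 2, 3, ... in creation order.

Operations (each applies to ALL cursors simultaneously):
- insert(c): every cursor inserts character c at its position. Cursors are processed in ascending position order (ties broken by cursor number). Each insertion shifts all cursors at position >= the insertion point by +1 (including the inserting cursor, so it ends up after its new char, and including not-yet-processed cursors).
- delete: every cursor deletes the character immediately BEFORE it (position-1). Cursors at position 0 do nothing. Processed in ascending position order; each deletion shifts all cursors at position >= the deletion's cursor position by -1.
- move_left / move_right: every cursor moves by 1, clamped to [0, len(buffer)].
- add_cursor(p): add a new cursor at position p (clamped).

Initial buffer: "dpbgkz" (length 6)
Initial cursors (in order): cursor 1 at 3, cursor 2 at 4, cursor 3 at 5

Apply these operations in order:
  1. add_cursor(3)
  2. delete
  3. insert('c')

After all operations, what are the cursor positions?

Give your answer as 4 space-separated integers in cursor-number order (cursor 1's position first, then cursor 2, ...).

After op 1 (add_cursor(3)): buffer="dpbgkz" (len 6), cursors c1@3 c4@3 c2@4 c3@5, authorship ......
After op 2 (delete): buffer="dz" (len 2), cursors c1@1 c2@1 c3@1 c4@1, authorship ..
After op 3 (insert('c')): buffer="dccccz" (len 6), cursors c1@5 c2@5 c3@5 c4@5, authorship .1234.

Answer: 5 5 5 5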